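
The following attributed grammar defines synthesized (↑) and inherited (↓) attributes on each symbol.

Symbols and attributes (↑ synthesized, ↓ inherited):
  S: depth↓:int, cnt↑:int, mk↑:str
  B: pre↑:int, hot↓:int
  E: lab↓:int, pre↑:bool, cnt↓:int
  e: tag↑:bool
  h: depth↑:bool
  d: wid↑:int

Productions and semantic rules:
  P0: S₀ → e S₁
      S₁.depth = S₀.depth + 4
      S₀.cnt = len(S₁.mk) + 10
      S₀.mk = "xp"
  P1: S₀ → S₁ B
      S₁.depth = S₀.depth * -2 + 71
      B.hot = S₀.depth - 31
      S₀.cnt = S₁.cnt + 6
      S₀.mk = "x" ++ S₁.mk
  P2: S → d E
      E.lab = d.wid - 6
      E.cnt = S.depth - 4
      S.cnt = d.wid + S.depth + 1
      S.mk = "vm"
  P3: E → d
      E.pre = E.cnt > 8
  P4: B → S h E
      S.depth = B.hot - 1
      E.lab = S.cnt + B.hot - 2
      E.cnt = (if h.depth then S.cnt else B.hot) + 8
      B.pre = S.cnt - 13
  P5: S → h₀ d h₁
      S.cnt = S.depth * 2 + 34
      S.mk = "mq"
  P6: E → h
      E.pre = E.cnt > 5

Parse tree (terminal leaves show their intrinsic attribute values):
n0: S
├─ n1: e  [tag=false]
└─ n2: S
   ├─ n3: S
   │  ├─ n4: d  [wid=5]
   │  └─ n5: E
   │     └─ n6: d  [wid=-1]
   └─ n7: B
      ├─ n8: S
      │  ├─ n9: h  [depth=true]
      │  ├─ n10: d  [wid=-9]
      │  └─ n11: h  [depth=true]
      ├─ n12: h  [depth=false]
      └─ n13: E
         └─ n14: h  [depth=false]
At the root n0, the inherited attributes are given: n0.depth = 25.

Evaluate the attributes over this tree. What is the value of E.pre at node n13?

1. n0.depth = 25  [given at root]
2. n1.tag = false  [terminal]
3. n2.depth = 29  [S₀.depth + 4]
4. n3.depth = 13  [S₀.depth * -2 + 71]
5. n4.wid = 5  [terminal]
6. n5.lab = -1  [d.wid - 6]
7. n5.cnt = 9  [S.depth - 4]
8. n6.wid = -1  [terminal]
9. n5.pre = true  [E.cnt > 8]
10. n3.cnt = 19  [d.wid + S.depth + 1]
11. n3.mk = "vm"  ["vm"]
12. n7.hot = -2  [S₀.depth - 31]
13. n8.depth = -3  [B.hot - 1]
14. n9.depth = true  [terminal]
15. n10.wid = -9  [terminal]
16. n11.depth = true  [terminal]
17. n8.cnt = 28  [S.depth * 2 + 34]
18. n8.mk = "mq"  ["mq"]
19. n12.depth = false  [terminal]
20. n13.lab = 24  [S.cnt + B.hot - 2]
21. n13.cnt = 6  [(if h.depth then S.cnt else B.hot) + 8]
22. n14.depth = false  [terminal]
23. n13.pre = true  [E.cnt > 5]
24. n7.pre = 15  [S.cnt - 13]
25. n2.cnt = 25  [S₁.cnt + 6]
26. n2.mk = "xvm"  ["x" ++ S₁.mk]
27. n0.cnt = 13  [len(S₁.mk) + 10]
28. n0.mk = "xp"  ["xp"]

true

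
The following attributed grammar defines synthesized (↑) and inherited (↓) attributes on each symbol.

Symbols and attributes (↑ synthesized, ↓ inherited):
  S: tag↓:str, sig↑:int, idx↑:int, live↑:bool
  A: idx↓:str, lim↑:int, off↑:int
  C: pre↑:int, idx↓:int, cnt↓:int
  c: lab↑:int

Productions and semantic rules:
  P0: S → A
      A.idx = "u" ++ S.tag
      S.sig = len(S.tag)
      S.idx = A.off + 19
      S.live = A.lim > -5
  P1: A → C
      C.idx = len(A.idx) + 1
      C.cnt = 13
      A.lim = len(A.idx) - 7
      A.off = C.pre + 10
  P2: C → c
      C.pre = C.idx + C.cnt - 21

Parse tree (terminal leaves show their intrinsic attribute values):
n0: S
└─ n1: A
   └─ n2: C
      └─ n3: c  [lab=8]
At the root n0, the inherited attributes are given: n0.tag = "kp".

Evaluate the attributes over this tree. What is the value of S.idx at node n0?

1. n0.tag = "kp"  [given at root]
2. n1.idx = "ukp"  ["u" ++ S.tag]
3. n2.idx = 4  [len(A.idx) + 1]
4. n2.cnt = 13  [13]
5. n3.lab = 8  [terminal]
6. n2.pre = -4  [C.idx + C.cnt - 21]
7. n1.lim = -4  [len(A.idx) - 7]
8. n1.off = 6  [C.pre + 10]
9. n0.sig = 2  [len(S.tag)]
10. n0.idx = 25  [A.off + 19]
11. n0.live = true  [A.lim > -5]

25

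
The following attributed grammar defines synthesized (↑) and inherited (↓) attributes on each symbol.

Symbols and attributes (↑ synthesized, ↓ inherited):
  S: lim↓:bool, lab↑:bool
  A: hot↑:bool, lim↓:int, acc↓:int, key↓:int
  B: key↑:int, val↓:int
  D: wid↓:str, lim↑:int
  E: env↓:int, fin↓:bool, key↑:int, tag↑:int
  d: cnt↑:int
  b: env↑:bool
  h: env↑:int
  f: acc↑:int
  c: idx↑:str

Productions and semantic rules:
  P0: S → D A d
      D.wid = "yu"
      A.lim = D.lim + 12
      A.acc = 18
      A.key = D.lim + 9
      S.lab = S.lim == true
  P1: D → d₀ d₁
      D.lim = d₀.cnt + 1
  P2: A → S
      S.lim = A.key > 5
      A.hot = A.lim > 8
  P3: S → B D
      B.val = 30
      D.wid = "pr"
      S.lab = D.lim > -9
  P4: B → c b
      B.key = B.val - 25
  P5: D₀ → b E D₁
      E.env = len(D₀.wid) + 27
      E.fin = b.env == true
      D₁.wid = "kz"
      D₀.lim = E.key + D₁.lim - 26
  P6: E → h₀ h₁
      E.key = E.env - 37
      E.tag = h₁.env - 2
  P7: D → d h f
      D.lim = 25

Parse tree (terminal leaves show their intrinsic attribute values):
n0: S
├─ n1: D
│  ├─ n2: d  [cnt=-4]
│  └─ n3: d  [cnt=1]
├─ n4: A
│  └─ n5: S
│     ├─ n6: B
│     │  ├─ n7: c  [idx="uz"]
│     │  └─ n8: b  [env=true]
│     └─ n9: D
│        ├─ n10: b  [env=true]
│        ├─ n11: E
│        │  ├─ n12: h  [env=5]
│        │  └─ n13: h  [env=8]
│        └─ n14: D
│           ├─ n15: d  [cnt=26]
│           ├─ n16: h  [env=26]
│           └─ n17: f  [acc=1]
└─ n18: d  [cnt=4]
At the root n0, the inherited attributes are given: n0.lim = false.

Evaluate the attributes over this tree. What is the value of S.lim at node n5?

1. n0.lim = false  [given at root]
2. n1.wid = "yu"  ["yu"]
3. n2.cnt = -4  [terminal]
4. n3.cnt = 1  [terminal]
5. n1.lim = -3  [d₀.cnt + 1]
6. n4.lim = 9  [D.lim + 12]
7. n4.acc = 18  [18]
8. n4.key = 6  [D.lim + 9]
9. n5.lim = true  [A.key > 5]
10. n6.val = 30  [30]
11. n7.idx = "uz"  [terminal]
12. n8.env = true  [terminal]
13. n6.key = 5  [B.val - 25]
14. n9.wid = "pr"  ["pr"]
15. n10.env = true  [terminal]
16. n11.env = 29  [len(D₀.wid) + 27]
17. n11.fin = true  [b.env == true]
18. n12.env = 5  [terminal]
19. n13.env = 8  [terminal]
20. n11.key = -8  [E.env - 37]
21. n11.tag = 6  [h₁.env - 2]
22. n14.wid = "kz"  ["kz"]
23. n15.cnt = 26  [terminal]
24. n16.env = 26  [terminal]
25. n17.acc = 1  [terminal]
26. n14.lim = 25  [25]
27. n9.lim = -9  [E.key + D₁.lim - 26]
28. n5.lab = false  [D.lim > -9]
29. n4.hot = true  [A.lim > 8]
30. n18.cnt = 4  [terminal]
31. n0.lab = false  [S.lim == true]

true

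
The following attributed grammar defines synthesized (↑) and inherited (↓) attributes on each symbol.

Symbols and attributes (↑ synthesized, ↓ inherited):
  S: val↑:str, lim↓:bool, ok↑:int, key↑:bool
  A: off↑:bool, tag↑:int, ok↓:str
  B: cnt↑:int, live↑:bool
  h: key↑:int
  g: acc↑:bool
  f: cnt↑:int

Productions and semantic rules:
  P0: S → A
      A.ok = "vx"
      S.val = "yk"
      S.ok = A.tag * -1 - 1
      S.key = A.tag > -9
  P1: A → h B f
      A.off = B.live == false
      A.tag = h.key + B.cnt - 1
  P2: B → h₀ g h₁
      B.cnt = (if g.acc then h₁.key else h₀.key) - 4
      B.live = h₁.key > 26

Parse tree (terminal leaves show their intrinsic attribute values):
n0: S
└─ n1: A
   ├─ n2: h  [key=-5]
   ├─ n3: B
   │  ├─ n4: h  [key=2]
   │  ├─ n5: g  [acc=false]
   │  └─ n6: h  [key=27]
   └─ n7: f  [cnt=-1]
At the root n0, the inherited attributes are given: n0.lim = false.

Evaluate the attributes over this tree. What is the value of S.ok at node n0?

7

1. n0.lim = false  [given at root]
2. n1.ok = "vx"  ["vx"]
3. n2.key = -5  [terminal]
4. n4.key = 2  [terminal]
5. n5.acc = false  [terminal]
6. n6.key = 27  [terminal]
7. n3.cnt = -2  [(if g.acc then h₁.key else h₀.key) - 4]
8. n3.live = true  [h₁.key > 26]
9. n7.cnt = -1  [terminal]
10. n1.off = false  [B.live == false]
11. n1.tag = -8  [h.key + B.cnt - 1]
12. n0.val = "yk"  ["yk"]
13. n0.ok = 7  [A.tag * -1 - 1]
14. n0.key = true  [A.tag > -9]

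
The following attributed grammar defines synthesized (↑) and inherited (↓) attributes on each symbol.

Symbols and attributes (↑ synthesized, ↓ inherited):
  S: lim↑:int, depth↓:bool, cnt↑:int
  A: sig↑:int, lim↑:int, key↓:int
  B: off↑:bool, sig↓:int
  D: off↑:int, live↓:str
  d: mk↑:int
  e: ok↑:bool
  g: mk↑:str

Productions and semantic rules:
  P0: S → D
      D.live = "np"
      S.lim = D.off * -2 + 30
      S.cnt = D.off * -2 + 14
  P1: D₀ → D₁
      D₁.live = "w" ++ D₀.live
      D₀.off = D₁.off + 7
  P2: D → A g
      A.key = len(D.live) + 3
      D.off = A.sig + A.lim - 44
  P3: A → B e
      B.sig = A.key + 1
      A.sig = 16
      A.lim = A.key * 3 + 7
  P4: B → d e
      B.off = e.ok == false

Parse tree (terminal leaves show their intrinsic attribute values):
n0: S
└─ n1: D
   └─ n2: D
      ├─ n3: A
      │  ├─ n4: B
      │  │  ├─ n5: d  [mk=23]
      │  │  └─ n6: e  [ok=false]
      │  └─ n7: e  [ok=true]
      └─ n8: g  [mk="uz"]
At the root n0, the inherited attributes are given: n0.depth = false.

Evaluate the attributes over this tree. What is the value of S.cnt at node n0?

6

1. n0.depth = false  [given at root]
2. n1.live = "np"  ["np"]
3. n2.live = "wnp"  ["w" ++ D₀.live]
4. n3.key = 6  [len(D.live) + 3]
5. n4.sig = 7  [A.key + 1]
6. n5.mk = 23  [terminal]
7. n6.ok = false  [terminal]
8. n4.off = true  [e.ok == false]
9. n7.ok = true  [terminal]
10. n3.sig = 16  [16]
11. n3.lim = 25  [A.key * 3 + 7]
12. n8.mk = "uz"  [terminal]
13. n2.off = -3  [A.sig + A.lim - 44]
14. n1.off = 4  [D₁.off + 7]
15. n0.lim = 22  [D.off * -2 + 30]
16. n0.cnt = 6  [D.off * -2 + 14]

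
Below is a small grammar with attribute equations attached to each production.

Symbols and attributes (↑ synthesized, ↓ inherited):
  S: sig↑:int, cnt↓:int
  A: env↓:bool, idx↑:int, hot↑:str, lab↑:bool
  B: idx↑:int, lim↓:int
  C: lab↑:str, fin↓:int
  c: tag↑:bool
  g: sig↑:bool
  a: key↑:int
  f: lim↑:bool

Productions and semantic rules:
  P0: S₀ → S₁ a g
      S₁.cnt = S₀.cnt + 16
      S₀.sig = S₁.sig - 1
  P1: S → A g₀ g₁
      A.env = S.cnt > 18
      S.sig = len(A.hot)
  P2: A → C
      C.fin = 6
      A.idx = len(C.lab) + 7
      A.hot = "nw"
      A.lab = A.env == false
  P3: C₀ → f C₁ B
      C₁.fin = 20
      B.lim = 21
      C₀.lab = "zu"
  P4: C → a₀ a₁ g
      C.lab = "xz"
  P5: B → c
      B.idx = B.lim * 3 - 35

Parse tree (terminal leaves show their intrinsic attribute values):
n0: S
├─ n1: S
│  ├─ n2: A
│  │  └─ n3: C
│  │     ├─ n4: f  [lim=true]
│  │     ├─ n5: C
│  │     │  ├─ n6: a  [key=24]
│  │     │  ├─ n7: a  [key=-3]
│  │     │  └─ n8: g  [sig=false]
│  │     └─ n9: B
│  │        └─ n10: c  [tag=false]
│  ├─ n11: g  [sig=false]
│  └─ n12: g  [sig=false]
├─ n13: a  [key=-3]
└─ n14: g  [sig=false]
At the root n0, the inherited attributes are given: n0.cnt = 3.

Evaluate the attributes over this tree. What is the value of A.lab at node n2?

1. n0.cnt = 3  [given at root]
2. n1.cnt = 19  [S₀.cnt + 16]
3. n2.env = true  [S.cnt > 18]
4. n3.fin = 6  [6]
5. n4.lim = true  [terminal]
6. n5.fin = 20  [20]
7. n6.key = 24  [terminal]
8. n7.key = -3  [terminal]
9. n8.sig = false  [terminal]
10. n5.lab = "xz"  ["xz"]
11. n9.lim = 21  [21]
12. n10.tag = false  [terminal]
13. n9.idx = 28  [B.lim * 3 - 35]
14. n3.lab = "zu"  ["zu"]
15. n2.idx = 9  [len(C.lab) + 7]
16. n2.hot = "nw"  ["nw"]
17. n2.lab = false  [A.env == false]
18. n11.sig = false  [terminal]
19. n12.sig = false  [terminal]
20. n1.sig = 2  [len(A.hot)]
21. n13.key = -3  [terminal]
22. n14.sig = false  [terminal]
23. n0.sig = 1  [S₁.sig - 1]

false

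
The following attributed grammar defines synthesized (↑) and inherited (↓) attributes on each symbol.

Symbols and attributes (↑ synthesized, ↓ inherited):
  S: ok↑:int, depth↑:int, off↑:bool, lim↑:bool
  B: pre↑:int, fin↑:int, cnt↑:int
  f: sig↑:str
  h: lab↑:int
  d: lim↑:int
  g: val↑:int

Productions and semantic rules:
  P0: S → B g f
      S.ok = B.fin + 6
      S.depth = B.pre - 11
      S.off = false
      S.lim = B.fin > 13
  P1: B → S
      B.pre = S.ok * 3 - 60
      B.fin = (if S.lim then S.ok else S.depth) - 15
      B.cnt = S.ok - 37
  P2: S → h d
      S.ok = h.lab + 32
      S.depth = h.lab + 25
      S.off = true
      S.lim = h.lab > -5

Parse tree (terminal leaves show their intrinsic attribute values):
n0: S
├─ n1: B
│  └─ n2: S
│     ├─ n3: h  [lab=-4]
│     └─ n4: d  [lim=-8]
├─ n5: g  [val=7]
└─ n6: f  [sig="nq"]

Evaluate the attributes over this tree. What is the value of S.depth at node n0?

13

1. n3.lab = -4  [terminal]
2. n4.lim = -8  [terminal]
3. n2.ok = 28  [h.lab + 32]
4. n2.depth = 21  [h.lab + 25]
5. n2.off = true  [true]
6. n2.lim = true  [h.lab > -5]
7. n1.pre = 24  [S.ok * 3 - 60]
8. n1.fin = 13  [(if S.lim then S.ok else S.depth) - 15]
9. n1.cnt = -9  [S.ok - 37]
10. n5.val = 7  [terminal]
11. n6.sig = "nq"  [terminal]
12. n0.ok = 19  [B.fin + 6]
13. n0.depth = 13  [B.pre - 11]
14. n0.off = false  [false]
15. n0.lim = false  [B.fin > 13]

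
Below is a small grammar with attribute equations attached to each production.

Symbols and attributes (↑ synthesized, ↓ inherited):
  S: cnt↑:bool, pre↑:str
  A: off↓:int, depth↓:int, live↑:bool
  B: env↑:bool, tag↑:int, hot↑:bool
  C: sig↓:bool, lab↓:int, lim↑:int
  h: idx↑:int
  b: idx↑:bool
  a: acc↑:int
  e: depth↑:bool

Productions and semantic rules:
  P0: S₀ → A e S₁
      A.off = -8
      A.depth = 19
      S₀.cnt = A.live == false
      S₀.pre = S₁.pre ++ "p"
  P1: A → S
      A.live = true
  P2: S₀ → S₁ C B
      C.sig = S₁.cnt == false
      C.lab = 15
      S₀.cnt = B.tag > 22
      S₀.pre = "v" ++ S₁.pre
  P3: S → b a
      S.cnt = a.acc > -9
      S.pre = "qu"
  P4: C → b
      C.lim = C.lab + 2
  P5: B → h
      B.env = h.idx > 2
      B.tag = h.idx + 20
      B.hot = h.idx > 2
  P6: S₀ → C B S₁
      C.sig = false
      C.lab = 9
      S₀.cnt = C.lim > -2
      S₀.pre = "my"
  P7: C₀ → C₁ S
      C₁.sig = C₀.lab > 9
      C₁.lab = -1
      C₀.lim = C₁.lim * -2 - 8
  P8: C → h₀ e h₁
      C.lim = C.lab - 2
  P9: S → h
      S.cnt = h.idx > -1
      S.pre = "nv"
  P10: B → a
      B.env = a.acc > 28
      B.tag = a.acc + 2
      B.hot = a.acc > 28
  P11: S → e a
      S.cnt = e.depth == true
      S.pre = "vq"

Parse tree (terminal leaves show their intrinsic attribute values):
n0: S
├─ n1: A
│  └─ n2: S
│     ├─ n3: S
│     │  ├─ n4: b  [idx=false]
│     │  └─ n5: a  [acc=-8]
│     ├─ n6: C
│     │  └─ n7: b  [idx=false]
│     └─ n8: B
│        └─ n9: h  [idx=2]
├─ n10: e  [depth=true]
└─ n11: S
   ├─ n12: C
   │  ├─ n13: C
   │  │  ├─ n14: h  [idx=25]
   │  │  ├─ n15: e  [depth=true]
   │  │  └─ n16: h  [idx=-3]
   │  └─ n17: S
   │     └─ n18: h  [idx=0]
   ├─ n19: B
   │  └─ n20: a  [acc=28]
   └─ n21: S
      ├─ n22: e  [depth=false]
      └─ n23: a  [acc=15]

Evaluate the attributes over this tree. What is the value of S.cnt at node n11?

false

1. n1.off = -8  [-8]
2. n1.depth = 19  [19]
3. n4.idx = false  [terminal]
4. n5.acc = -8  [terminal]
5. n3.cnt = true  [a.acc > -9]
6. n3.pre = "qu"  ["qu"]
7. n6.sig = false  [S₁.cnt == false]
8. n6.lab = 15  [15]
9. n7.idx = false  [terminal]
10. n6.lim = 17  [C.lab + 2]
11. n9.idx = 2  [terminal]
12. n8.env = false  [h.idx > 2]
13. n8.tag = 22  [h.idx + 20]
14. n8.hot = false  [h.idx > 2]
15. n2.cnt = false  [B.tag > 22]
16. n2.pre = "vqu"  ["v" ++ S₁.pre]
17. n1.live = true  [true]
18. n10.depth = true  [terminal]
19. n12.sig = false  [false]
20. n12.lab = 9  [9]
21. n13.sig = false  [C₀.lab > 9]
22. n13.lab = -1  [-1]
23. n14.idx = 25  [terminal]
24. n15.depth = true  [terminal]
25. n16.idx = -3  [terminal]
26. n13.lim = -3  [C.lab - 2]
27. n18.idx = 0  [terminal]
28. n17.cnt = true  [h.idx > -1]
29. n17.pre = "nv"  ["nv"]
30. n12.lim = -2  [C₁.lim * -2 - 8]
31. n20.acc = 28  [terminal]
32. n19.env = false  [a.acc > 28]
33. n19.tag = 30  [a.acc + 2]
34. n19.hot = false  [a.acc > 28]
35. n22.depth = false  [terminal]
36. n23.acc = 15  [terminal]
37. n21.cnt = false  [e.depth == true]
38. n21.pre = "vq"  ["vq"]
39. n11.cnt = false  [C.lim > -2]
40. n11.pre = "my"  ["my"]
41. n0.cnt = false  [A.live == false]
42. n0.pre = "myp"  [S₁.pre ++ "p"]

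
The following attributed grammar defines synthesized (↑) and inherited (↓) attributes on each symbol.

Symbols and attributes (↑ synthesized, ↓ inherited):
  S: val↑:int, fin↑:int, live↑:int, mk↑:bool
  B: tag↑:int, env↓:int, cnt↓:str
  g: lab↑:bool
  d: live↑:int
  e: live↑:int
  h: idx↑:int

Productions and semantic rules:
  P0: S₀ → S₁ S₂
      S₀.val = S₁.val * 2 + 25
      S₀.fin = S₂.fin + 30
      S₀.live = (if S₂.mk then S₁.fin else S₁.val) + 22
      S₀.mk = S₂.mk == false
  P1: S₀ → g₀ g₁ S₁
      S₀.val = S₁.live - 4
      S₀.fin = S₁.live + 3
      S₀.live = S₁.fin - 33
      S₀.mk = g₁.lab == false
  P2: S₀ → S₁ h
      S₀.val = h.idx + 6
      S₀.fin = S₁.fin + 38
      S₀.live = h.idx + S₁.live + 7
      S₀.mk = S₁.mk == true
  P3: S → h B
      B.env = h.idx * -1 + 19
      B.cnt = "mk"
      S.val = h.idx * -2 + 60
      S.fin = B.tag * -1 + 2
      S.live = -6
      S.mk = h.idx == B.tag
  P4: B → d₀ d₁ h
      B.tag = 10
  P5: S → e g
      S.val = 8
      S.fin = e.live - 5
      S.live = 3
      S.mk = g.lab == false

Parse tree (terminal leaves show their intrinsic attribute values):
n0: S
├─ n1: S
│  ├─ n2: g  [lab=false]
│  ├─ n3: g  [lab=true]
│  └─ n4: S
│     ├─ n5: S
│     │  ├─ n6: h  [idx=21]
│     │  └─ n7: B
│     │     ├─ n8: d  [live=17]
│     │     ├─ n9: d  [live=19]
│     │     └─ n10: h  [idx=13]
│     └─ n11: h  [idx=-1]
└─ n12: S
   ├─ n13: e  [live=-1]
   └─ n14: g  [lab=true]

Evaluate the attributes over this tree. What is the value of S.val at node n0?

17

1. n2.lab = false  [terminal]
2. n3.lab = true  [terminal]
3. n6.idx = 21  [terminal]
4. n7.env = -2  [h.idx * -1 + 19]
5. n7.cnt = "mk"  ["mk"]
6. n8.live = 17  [terminal]
7. n9.live = 19  [terminal]
8. n10.idx = 13  [terminal]
9. n7.tag = 10  [10]
10. n5.val = 18  [h.idx * -2 + 60]
11. n5.fin = -8  [B.tag * -1 + 2]
12. n5.live = -6  [-6]
13. n5.mk = false  [h.idx == B.tag]
14. n11.idx = -1  [terminal]
15. n4.val = 5  [h.idx + 6]
16. n4.fin = 30  [S₁.fin + 38]
17. n4.live = 0  [h.idx + S₁.live + 7]
18. n4.mk = false  [S₁.mk == true]
19. n1.val = -4  [S₁.live - 4]
20. n1.fin = 3  [S₁.live + 3]
21. n1.live = -3  [S₁.fin - 33]
22. n1.mk = false  [g₁.lab == false]
23. n13.live = -1  [terminal]
24. n14.lab = true  [terminal]
25. n12.val = 8  [8]
26. n12.fin = -6  [e.live - 5]
27. n12.live = 3  [3]
28. n12.mk = false  [g.lab == false]
29. n0.val = 17  [S₁.val * 2 + 25]
30. n0.fin = 24  [S₂.fin + 30]
31. n0.live = 18  [(if S₂.mk then S₁.fin else S₁.val) + 22]
32. n0.mk = true  [S₂.mk == false]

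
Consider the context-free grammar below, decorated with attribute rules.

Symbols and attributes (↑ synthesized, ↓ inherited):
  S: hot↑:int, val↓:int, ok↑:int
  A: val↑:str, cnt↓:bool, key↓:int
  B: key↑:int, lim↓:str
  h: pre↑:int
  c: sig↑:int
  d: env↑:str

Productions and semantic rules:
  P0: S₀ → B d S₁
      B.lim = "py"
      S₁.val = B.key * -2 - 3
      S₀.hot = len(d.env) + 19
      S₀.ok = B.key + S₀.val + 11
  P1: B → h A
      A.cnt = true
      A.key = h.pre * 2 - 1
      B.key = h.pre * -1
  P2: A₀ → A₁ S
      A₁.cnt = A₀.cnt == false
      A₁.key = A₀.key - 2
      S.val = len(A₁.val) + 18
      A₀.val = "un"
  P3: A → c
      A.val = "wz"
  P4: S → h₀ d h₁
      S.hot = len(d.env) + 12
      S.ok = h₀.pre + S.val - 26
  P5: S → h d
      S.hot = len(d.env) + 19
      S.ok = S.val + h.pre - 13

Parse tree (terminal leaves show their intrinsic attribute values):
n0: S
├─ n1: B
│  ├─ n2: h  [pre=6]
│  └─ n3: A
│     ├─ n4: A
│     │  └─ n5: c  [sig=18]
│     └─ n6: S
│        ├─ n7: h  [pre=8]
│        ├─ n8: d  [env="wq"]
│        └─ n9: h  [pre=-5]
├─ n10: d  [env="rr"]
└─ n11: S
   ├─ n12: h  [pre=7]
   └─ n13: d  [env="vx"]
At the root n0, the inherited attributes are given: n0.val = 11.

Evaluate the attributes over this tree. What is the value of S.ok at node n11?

3

1. n0.val = 11  [given at root]
2. n1.lim = "py"  ["py"]
3. n2.pre = 6  [terminal]
4. n3.cnt = true  [true]
5. n3.key = 11  [h.pre * 2 - 1]
6. n4.cnt = false  [A₀.cnt == false]
7. n4.key = 9  [A₀.key - 2]
8. n5.sig = 18  [terminal]
9. n4.val = "wz"  ["wz"]
10. n6.val = 20  [len(A₁.val) + 18]
11. n7.pre = 8  [terminal]
12. n8.env = "wq"  [terminal]
13. n9.pre = -5  [terminal]
14. n6.hot = 14  [len(d.env) + 12]
15. n6.ok = 2  [h₀.pre + S.val - 26]
16. n3.val = "un"  ["un"]
17. n1.key = -6  [h.pre * -1]
18. n10.env = "rr"  [terminal]
19. n11.val = 9  [B.key * -2 - 3]
20. n12.pre = 7  [terminal]
21. n13.env = "vx"  [terminal]
22. n11.hot = 21  [len(d.env) + 19]
23. n11.ok = 3  [S.val + h.pre - 13]
24. n0.hot = 21  [len(d.env) + 19]
25. n0.ok = 16  [B.key + S₀.val + 11]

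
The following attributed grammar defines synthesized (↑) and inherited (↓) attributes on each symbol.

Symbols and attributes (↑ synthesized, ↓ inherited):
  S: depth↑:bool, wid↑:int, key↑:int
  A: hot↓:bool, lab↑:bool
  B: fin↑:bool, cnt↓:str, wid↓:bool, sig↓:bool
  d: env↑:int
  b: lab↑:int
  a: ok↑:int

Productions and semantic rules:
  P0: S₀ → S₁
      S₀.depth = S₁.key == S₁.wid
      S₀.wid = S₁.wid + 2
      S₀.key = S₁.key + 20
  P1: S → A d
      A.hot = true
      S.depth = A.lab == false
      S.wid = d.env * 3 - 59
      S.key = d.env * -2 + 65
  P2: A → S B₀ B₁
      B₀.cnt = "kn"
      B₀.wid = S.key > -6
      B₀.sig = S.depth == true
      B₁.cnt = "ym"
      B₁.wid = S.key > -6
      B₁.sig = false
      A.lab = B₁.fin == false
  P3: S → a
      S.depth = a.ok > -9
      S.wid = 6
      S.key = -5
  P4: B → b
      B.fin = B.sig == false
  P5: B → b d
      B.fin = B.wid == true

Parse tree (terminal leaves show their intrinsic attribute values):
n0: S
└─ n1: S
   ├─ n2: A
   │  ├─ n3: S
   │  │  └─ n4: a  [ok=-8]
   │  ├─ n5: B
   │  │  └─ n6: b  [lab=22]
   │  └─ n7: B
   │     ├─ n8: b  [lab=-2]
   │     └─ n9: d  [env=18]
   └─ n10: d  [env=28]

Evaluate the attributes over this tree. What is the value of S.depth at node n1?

true

1. n2.hot = true  [true]
2. n4.ok = -8  [terminal]
3. n3.depth = true  [a.ok > -9]
4. n3.wid = 6  [6]
5. n3.key = -5  [-5]
6. n5.cnt = "kn"  ["kn"]
7. n5.wid = true  [S.key > -6]
8. n5.sig = true  [S.depth == true]
9. n6.lab = 22  [terminal]
10. n5.fin = false  [B.sig == false]
11. n7.cnt = "ym"  ["ym"]
12. n7.wid = true  [S.key > -6]
13. n7.sig = false  [false]
14. n8.lab = -2  [terminal]
15. n9.env = 18  [terminal]
16. n7.fin = true  [B.wid == true]
17. n2.lab = false  [B₁.fin == false]
18. n10.env = 28  [terminal]
19. n1.depth = true  [A.lab == false]
20. n1.wid = 25  [d.env * 3 - 59]
21. n1.key = 9  [d.env * -2 + 65]
22. n0.depth = false  [S₁.key == S₁.wid]
23. n0.wid = 27  [S₁.wid + 2]
24. n0.key = 29  [S₁.key + 20]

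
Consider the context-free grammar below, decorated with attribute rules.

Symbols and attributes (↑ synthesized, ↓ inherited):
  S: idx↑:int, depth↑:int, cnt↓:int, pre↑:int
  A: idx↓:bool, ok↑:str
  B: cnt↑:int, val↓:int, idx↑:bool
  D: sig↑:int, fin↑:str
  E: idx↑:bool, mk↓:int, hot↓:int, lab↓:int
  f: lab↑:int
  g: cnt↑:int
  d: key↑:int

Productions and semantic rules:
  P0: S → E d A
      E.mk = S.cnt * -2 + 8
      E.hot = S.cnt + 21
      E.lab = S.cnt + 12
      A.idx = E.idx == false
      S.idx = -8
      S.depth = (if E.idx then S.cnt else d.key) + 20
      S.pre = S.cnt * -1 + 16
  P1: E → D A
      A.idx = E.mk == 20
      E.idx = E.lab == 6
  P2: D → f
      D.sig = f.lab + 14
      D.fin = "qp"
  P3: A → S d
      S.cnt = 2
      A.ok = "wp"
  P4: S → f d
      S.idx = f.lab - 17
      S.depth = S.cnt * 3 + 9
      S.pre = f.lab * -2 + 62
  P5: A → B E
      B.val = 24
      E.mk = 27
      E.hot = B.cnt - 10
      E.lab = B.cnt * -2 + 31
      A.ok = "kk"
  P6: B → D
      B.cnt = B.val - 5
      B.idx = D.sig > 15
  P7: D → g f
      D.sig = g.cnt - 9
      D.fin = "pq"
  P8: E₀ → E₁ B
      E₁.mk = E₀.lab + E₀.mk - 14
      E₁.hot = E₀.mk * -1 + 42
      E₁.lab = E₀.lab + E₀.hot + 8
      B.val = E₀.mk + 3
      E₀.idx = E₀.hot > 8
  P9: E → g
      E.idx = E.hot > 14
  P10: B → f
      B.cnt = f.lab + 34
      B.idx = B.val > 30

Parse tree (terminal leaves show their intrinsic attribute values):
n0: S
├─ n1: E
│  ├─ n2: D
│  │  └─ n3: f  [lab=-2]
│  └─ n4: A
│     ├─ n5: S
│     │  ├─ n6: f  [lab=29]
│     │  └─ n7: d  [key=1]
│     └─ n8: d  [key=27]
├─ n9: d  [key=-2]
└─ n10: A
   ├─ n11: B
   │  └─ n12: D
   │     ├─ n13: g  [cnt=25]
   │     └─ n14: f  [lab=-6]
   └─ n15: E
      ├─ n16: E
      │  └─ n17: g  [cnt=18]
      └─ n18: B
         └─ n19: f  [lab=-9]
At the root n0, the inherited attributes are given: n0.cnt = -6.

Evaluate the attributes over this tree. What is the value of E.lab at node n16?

1. n0.cnt = -6  [given at root]
2. n1.mk = 20  [S.cnt * -2 + 8]
3. n1.hot = 15  [S.cnt + 21]
4. n1.lab = 6  [S.cnt + 12]
5. n3.lab = -2  [terminal]
6. n2.sig = 12  [f.lab + 14]
7. n2.fin = "qp"  ["qp"]
8. n4.idx = true  [E.mk == 20]
9. n5.cnt = 2  [2]
10. n6.lab = 29  [terminal]
11. n7.key = 1  [terminal]
12. n5.idx = 12  [f.lab - 17]
13. n5.depth = 15  [S.cnt * 3 + 9]
14. n5.pre = 4  [f.lab * -2 + 62]
15. n8.key = 27  [terminal]
16. n4.ok = "wp"  ["wp"]
17. n1.idx = true  [E.lab == 6]
18. n9.key = -2  [terminal]
19. n10.idx = false  [E.idx == false]
20. n11.val = 24  [24]
21. n13.cnt = 25  [terminal]
22. n14.lab = -6  [terminal]
23. n12.sig = 16  [g.cnt - 9]
24. n12.fin = "pq"  ["pq"]
25. n11.cnt = 19  [B.val - 5]
26. n11.idx = true  [D.sig > 15]
27. n15.mk = 27  [27]
28. n15.hot = 9  [B.cnt - 10]
29. n15.lab = -7  [B.cnt * -2 + 31]
30. n16.mk = 6  [E₀.lab + E₀.mk - 14]
31. n16.hot = 15  [E₀.mk * -1 + 42]
32. n16.lab = 10  [E₀.lab + E₀.hot + 8]
33. n17.cnt = 18  [terminal]
34. n16.idx = true  [E.hot > 14]
35. n18.val = 30  [E₀.mk + 3]
36. n19.lab = -9  [terminal]
37. n18.cnt = 25  [f.lab + 34]
38. n18.idx = false  [B.val > 30]
39. n15.idx = true  [E₀.hot > 8]
40. n10.ok = "kk"  ["kk"]
41. n0.idx = -8  [-8]
42. n0.depth = 14  [(if E.idx then S.cnt else d.key) + 20]
43. n0.pre = 22  [S.cnt * -1 + 16]

10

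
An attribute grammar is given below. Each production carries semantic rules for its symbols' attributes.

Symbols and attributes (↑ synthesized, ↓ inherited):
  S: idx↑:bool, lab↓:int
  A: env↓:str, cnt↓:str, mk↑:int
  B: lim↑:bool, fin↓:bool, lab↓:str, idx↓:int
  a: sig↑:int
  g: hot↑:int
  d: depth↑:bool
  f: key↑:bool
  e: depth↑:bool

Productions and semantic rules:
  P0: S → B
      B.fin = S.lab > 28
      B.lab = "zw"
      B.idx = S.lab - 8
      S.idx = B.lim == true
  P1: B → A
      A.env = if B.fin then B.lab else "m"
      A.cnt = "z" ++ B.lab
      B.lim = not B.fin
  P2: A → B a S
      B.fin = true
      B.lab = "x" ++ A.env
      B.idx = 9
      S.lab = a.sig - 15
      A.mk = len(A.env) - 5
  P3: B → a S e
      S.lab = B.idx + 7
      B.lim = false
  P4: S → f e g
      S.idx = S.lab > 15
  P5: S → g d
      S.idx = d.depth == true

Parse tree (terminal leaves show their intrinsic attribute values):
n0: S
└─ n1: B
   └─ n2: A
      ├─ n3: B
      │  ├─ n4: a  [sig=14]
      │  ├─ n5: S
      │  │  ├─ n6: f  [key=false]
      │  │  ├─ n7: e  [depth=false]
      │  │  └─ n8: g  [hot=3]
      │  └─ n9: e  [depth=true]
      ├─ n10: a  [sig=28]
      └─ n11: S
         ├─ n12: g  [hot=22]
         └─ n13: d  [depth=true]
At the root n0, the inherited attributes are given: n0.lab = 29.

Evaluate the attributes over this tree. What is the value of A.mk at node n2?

-3

1. n0.lab = 29  [given at root]
2. n1.fin = true  [S.lab > 28]
3. n1.lab = "zw"  ["zw"]
4. n1.idx = 21  [S.lab - 8]
5. n2.env = "zw"  [if B.fin then B.lab else "m"]
6. n2.cnt = "zzw"  ["z" ++ B.lab]
7. n3.fin = true  [true]
8. n3.lab = "xzw"  ["x" ++ A.env]
9. n3.idx = 9  [9]
10. n4.sig = 14  [terminal]
11. n5.lab = 16  [B.idx + 7]
12. n6.key = false  [terminal]
13. n7.depth = false  [terminal]
14. n8.hot = 3  [terminal]
15. n5.idx = true  [S.lab > 15]
16. n9.depth = true  [terminal]
17. n3.lim = false  [false]
18. n10.sig = 28  [terminal]
19. n11.lab = 13  [a.sig - 15]
20. n12.hot = 22  [terminal]
21. n13.depth = true  [terminal]
22. n11.idx = true  [d.depth == true]
23. n2.mk = -3  [len(A.env) - 5]
24. n1.lim = false  [not B.fin]
25. n0.idx = false  [B.lim == true]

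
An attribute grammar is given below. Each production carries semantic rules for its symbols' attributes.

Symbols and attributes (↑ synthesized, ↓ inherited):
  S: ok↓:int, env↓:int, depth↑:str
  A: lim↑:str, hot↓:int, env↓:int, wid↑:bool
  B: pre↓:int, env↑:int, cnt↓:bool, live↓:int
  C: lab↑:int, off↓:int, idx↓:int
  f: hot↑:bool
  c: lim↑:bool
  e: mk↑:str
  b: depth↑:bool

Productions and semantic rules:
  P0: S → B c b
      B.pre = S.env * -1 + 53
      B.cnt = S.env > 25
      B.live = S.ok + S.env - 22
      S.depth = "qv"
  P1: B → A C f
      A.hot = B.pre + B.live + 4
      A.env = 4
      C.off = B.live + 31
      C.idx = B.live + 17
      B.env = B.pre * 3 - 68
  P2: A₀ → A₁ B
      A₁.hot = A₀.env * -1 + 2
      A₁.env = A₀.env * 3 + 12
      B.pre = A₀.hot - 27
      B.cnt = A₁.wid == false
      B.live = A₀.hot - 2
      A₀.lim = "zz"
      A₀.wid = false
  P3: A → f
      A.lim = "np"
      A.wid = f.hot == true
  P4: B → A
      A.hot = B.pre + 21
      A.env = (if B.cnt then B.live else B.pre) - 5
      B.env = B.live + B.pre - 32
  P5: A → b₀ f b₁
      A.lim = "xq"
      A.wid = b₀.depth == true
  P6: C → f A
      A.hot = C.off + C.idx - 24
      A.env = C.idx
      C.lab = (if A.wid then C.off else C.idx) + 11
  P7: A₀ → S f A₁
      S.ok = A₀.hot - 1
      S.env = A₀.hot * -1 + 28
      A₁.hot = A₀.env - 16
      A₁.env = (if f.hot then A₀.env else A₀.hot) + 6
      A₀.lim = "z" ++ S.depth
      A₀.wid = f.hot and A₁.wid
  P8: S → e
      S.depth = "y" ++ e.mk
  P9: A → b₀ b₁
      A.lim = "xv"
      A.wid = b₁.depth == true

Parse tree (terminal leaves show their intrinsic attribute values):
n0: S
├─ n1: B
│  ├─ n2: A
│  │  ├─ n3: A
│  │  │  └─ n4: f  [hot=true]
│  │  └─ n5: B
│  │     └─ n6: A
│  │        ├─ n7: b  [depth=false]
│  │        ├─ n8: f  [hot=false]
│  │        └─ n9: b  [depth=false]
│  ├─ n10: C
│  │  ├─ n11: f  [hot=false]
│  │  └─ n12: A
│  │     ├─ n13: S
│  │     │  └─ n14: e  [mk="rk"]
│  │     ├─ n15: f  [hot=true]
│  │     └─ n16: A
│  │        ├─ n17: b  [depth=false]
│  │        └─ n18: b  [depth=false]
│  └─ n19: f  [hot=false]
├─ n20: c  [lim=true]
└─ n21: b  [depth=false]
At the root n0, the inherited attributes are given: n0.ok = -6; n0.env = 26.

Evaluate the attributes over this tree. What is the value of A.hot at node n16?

1. n0.ok = -6  [given at root]
2. n0.env = 26  [given at root]
3. n1.pre = 27  [S.env * -1 + 53]
4. n1.cnt = true  [S.env > 25]
5. n1.live = -2  [S.ok + S.env - 22]
6. n2.hot = 29  [B.pre + B.live + 4]
7. n2.env = 4  [4]
8. n3.hot = -2  [A₀.env * -1 + 2]
9. n3.env = 24  [A₀.env * 3 + 12]
10. n4.hot = true  [terminal]
11. n3.lim = "np"  ["np"]
12. n3.wid = true  [f.hot == true]
13. n5.pre = 2  [A₀.hot - 27]
14. n5.cnt = false  [A₁.wid == false]
15. n5.live = 27  [A₀.hot - 2]
16. n6.hot = 23  [B.pre + 21]
17. n6.env = -3  [(if B.cnt then B.live else B.pre) - 5]
18. n7.depth = false  [terminal]
19. n8.hot = false  [terminal]
20. n9.depth = false  [terminal]
21. n6.lim = "xq"  ["xq"]
22. n6.wid = false  [b₀.depth == true]
23. n5.env = -3  [B.live + B.pre - 32]
24. n2.lim = "zz"  ["zz"]
25. n2.wid = false  [false]
26. n10.off = 29  [B.live + 31]
27. n10.idx = 15  [B.live + 17]
28. n11.hot = false  [terminal]
29. n12.hot = 20  [C.off + C.idx - 24]
30. n12.env = 15  [C.idx]
31. n13.ok = 19  [A₀.hot - 1]
32. n13.env = 8  [A₀.hot * -1 + 28]
33. n14.mk = "rk"  [terminal]
34. n13.depth = "yrk"  ["y" ++ e.mk]
35. n15.hot = true  [terminal]
36. n16.hot = -1  [A₀.env - 16]
37. n16.env = 21  [(if f.hot then A₀.env else A₀.hot) + 6]
38. n17.depth = false  [terminal]
39. n18.depth = false  [terminal]
40. n16.lim = "xv"  ["xv"]
41. n16.wid = false  [b₁.depth == true]
42. n12.lim = "zyrk"  ["z" ++ S.depth]
43. n12.wid = false  [f.hot and A₁.wid]
44. n10.lab = 26  [(if A.wid then C.off else C.idx) + 11]
45. n19.hot = false  [terminal]
46. n1.env = 13  [B.pre * 3 - 68]
47. n20.lim = true  [terminal]
48. n21.depth = false  [terminal]
49. n0.depth = "qv"  ["qv"]

-1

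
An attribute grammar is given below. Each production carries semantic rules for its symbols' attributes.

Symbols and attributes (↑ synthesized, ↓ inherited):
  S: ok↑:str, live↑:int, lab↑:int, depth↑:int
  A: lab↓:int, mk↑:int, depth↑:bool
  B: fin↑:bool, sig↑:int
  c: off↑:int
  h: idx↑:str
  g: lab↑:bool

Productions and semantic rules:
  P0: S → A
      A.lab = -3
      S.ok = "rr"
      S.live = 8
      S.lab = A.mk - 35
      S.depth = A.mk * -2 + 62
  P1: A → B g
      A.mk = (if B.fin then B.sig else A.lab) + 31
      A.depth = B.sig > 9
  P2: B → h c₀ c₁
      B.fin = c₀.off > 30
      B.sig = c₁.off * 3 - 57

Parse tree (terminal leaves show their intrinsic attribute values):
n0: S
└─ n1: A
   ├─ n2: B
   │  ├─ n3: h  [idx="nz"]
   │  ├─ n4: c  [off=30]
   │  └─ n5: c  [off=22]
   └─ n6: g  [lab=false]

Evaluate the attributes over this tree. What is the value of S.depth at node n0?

6

1. n1.lab = -3  [-3]
2. n3.idx = "nz"  [terminal]
3. n4.off = 30  [terminal]
4. n5.off = 22  [terminal]
5. n2.fin = false  [c₀.off > 30]
6. n2.sig = 9  [c₁.off * 3 - 57]
7. n6.lab = false  [terminal]
8. n1.mk = 28  [(if B.fin then B.sig else A.lab) + 31]
9. n1.depth = false  [B.sig > 9]
10. n0.ok = "rr"  ["rr"]
11. n0.live = 8  [8]
12. n0.lab = -7  [A.mk - 35]
13. n0.depth = 6  [A.mk * -2 + 62]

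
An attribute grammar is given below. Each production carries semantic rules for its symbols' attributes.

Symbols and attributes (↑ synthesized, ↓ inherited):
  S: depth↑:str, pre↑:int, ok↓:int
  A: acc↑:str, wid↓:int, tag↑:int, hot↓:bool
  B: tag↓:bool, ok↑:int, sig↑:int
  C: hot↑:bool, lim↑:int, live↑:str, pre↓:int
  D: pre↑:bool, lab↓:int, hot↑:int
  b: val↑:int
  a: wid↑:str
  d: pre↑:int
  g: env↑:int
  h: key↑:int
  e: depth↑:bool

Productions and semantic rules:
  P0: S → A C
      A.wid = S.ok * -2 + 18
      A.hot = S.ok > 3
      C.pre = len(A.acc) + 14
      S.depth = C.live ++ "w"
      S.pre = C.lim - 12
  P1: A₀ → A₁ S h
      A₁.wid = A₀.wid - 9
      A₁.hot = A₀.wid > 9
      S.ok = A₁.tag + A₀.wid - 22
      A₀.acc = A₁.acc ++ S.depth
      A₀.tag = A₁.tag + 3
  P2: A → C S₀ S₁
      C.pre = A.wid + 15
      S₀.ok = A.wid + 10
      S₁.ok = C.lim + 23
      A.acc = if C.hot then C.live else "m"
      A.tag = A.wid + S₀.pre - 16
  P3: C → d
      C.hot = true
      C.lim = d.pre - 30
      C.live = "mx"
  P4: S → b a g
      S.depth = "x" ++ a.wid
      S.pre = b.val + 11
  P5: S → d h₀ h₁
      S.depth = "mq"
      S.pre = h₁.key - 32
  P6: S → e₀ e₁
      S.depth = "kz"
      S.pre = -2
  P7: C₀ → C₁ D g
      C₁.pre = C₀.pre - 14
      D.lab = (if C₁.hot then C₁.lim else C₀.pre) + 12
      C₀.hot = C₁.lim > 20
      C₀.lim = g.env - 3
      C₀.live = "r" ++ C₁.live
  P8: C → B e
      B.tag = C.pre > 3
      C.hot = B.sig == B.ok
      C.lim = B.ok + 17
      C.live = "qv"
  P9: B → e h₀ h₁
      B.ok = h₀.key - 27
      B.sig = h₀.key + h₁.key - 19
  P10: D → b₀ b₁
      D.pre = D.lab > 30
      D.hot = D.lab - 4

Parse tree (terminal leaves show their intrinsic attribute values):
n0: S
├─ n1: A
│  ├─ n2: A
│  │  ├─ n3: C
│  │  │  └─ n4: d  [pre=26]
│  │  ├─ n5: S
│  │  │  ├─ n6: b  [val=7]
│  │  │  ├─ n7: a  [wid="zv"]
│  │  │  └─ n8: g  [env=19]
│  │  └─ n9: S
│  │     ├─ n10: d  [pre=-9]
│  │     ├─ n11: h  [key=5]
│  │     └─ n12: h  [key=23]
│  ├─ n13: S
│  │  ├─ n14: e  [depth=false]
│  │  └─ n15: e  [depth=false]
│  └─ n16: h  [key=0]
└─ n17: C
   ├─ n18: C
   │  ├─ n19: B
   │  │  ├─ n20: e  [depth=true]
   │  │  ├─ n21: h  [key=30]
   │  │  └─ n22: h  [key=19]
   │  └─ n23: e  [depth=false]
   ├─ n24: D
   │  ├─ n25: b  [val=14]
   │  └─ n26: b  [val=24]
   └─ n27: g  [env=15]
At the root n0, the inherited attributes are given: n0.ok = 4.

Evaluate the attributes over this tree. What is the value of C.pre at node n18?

4

1. n0.ok = 4  [given at root]
2. n1.wid = 10  [S.ok * -2 + 18]
3. n1.hot = true  [S.ok > 3]
4. n2.wid = 1  [A₀.wid - 9]
5. n2.hot = true  [A₀.wid > 9]
6. n3.pre = 16  [A.wid + 15]
7. n4.pre = 26  [terminal]
8. n3.hot = true  [true]
9. n3.lim = -4  [d.pre - 30]
10. n3.live = "mx"  ["mx"]
11. n5.ok = 11  [A.wid + 10]
12. n6.val = 7  [terminal]
13. n7.wid = "zv"  [terminal]
14. n8.env = 19  [terminal]
15. n5.depth = "xzv"  ["x" ++ a.wid]
16. n5.pre = 18  [b.val + 11]
17. n9.ok = 19  [C.lim + 23]
18. n10.pre = -9  [terminal]
19. n11.key = 5  [terminal]
20. n12.key = 23  [terminal]
21. n9.depth = "mq"  ["mq"]
22. n9.pre = -9  [h₁.key - 32]
23. n2.acc = "mx"  [if C.hot then C.live else "m"]
24. n2.tag = 3  [A.wid + S₀.pre - 16]
25. n13.ok = -9  [A₁.tag + A₀.wid - 22]
26. n14.depth = false  [terminal]
27. n15.depth = false  [terminal]
28. n13.depth = "kz"  ["kz"]
29. n13.pre = -2  [-2]
30. n16.key = 0  [terminal]
31. n1.acc = "mxkz"  [A₁.acc ++ S.depth]
32. n1.tag = 6  [A₁.tag + 3]
33. n17.pre = 18  [len(A.acc) + 14]
34. n18.pre = 4  [C₀.pre - 14]
35. n19.tag = true  [C.pre > 3]
36. n20.depth = true  [terminal]
37. n21.key = 30  [terminal]
38. n22.key = 19  [terminal]
39. n19.ok = 3  [h₀.key - 27]
40. n19.sig = 30  [h₀.key + h₁.key - 19]
41. n23.depth = false  [terminal]
42. n18.hot = false  [B.sig == B.ok]
43. n18.lim = 20  [B.ok + 17]
44. n18.live = "qv"  ["qv"]
45. n24.lab = 30  [(if C₁.hot then C₁.lim else C₀.pre) + 12]
46. n25.val = 14  [terminal]
47. n26.val = 24  [terminal]
48. n24.pre = false  [D.lab > 30]
49. n24.hot = 26  [D.lab - 4]
50. n27.env = 15  [terminal]
51. n17.hot = false  [C₁.lim > 20]
52. n17.lim = 12  [g.env - 3]
53. n17.live = "rqv"  ["r" ++ C₁.live]
54. n0.depth = "rqvw"  [C.live ++ "w"]
55. n0.pre = 0  [C.lim - 12]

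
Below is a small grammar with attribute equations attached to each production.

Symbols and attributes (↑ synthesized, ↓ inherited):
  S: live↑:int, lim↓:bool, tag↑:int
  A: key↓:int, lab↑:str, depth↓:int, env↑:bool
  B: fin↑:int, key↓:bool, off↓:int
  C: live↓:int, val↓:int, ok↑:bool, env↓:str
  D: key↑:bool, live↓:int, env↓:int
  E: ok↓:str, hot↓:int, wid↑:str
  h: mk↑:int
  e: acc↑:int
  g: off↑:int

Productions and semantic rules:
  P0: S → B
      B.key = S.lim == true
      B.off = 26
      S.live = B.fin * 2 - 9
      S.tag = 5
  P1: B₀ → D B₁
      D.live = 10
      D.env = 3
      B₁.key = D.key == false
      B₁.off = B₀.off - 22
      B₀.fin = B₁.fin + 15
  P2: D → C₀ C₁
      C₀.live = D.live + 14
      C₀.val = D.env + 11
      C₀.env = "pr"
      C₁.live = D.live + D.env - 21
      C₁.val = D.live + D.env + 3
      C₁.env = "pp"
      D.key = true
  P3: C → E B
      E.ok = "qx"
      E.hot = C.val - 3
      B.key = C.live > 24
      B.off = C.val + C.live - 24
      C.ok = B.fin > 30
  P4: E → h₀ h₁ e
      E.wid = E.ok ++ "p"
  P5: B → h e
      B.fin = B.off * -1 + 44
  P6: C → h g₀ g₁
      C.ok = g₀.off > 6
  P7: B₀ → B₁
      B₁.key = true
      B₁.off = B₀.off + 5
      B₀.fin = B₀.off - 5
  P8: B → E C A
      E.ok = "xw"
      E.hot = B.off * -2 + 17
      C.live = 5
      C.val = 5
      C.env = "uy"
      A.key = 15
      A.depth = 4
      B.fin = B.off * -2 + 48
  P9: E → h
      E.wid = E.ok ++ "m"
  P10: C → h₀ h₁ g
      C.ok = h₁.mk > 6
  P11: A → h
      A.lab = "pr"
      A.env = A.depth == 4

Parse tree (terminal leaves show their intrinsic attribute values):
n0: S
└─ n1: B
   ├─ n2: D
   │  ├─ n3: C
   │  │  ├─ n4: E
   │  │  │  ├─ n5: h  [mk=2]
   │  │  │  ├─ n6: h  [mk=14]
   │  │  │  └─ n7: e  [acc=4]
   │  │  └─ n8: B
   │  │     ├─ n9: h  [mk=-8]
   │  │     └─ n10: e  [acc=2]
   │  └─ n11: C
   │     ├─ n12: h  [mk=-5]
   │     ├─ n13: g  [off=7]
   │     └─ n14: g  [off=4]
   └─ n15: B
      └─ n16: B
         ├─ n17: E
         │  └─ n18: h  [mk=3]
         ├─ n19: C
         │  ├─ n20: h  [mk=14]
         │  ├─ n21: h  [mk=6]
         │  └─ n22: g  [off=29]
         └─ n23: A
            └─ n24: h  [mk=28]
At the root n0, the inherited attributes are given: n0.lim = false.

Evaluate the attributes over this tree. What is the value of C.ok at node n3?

false

1. n0.lim = false  [given at root]
2. n1.key = false  [S.lim == true]
3. n1.off = 26  [26]
4. n2.live = 10  [10]
5. n2.env = 3  [3]
6. n3.live = 24  [D.live + 14]
7. n3.val = 14  [D.env + 11]
8. n3.env = "pr"  ["pr"]
9. n4.ok = "qx"  ["qx"]
10. n4.hot = 11  [C.val - 3]
11. n5.mk = 2  [terminal]
12. n6.mk = 14  [terminal]
13. n7.acc = 4  [terminal]
14. n4.wid = "qxp"  [E.ok ++ "p"]
15. n8.key = false  [C.live > 24]
16. n8.off = 14  [C.val + C.live - 24]
17. n9.mk = -8  [terminal]
18. n10.acc = 2  [terminal]
19. n8.fin = 30  [B.off * -1 + 44]
20. n3.ok = false  [B.fin > 30]
21. n11.live = -8  [D.live + D.env - 21]
22. n11.val = 16  [D.live + D.env + 3]
23. n11.env = "pp"  ["pp"]
24. n12.mk = -5  [terminal]
25. n13.off = 7  [terminal]
26. n14.off = 4  [terminal]
27. n11.ok = true  [g₀.off > 6]
28. n2.key = true  [true]
29. n15.key = false  [D.key == false]
30. n15.off = 4  [B₀.off - 22]
31. n16.key = true  [true]
32. n16.off = 9  [B₀.off + 5]
33. n17.ok = "xw"  ["xw"]
34. n17.hot = -1  [B.off * -2 + 17]
35. n18.mk = 3  [terminal]
36. n17.wid = "xwm"  [E.ok ++ "m"]
37. n19.live = 5  [5]
38. n19.val = 5  [5]
39. n19.env = "uy"  ["uy"]
40. n20.mk = 14  [terminal]
41. n21.mk = 6  [terminal]
42. n22.off = 29  [terminal]
43. n19.ok = false  [h₁.mk > 6]
44. n23.key = 15  [15]
45. n23.depth = 4  [4]
46. n24.mk = 28  [terminal]
47. n23.lab = "pr"  ["pr"]
48. n23.env = true  [A.depth == 4]
49. n16.fin = 30  [B.off * -2 + 48]
50. n15.fin = -1  [B₀.off - 5]
51. n1.fin = 14  [B₁.fin + 15]
52. n0.live = 19  [B.fin * 2 - 9]
53. n0.tag = 5  [5]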